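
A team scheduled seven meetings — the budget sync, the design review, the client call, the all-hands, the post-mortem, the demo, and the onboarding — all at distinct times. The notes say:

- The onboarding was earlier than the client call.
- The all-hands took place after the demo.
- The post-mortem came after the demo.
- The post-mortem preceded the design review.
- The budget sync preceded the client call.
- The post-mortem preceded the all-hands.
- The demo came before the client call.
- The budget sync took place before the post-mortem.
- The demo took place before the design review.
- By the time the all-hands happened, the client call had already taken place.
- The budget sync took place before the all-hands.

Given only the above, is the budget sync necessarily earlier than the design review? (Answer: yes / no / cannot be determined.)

yes

Chain the constraints: the budget sync → the post-mortem → the design review. Each link is directly stated, so the budget sync comes before the design review.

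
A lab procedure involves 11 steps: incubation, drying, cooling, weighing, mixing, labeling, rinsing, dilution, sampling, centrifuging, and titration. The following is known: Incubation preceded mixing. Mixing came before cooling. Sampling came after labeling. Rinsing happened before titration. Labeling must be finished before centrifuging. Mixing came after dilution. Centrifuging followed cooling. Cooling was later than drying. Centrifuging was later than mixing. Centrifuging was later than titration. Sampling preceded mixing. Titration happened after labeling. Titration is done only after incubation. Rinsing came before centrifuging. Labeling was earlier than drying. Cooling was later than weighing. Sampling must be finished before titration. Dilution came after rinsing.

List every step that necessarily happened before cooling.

Directly stated before cooling: drying, mixing, and weighing.
Dilution reaches cooling via dilution → mixing → cooling.
Incubation reaches cooling via incubation → mixing → cooling.
Labeling reaches cooling via labeling → drying → cooling.
Likewise rinsing and sampling each reach cooling by chaining the stated constraints.

dilution, drying, incubation, labeling, mixing, rinsing, sampling, weighing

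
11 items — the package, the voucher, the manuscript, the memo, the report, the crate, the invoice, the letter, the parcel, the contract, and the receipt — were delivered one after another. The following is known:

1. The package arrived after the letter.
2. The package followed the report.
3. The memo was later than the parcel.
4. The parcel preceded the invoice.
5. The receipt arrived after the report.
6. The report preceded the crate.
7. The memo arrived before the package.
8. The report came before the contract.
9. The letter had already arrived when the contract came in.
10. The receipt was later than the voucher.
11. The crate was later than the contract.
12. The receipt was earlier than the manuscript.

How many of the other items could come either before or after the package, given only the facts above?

6

Forced before the package: the letter, the memo, the parcel, and the report.
That leaves the contract, the crate, the invoice, the manuscript, the receipt, and the voucher with no forced order relative to the package — 6.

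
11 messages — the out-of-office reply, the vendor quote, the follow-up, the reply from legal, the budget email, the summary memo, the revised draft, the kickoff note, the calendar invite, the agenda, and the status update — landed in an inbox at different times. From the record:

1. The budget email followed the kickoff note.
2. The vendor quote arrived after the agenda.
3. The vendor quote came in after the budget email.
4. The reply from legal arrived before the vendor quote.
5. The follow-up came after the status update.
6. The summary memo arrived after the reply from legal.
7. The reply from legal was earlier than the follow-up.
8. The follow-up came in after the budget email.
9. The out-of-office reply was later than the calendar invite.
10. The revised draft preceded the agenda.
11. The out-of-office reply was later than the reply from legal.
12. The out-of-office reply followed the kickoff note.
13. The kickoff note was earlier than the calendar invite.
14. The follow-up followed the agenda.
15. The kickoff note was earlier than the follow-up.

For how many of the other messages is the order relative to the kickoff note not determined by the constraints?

5

Forced after the kickoff note: the budget email, the calendar invite, the follow-up, the out-of-office reply, and the vendor quote.
That leaves the agenda, the reply from legal, the revised draft, the status update, and the summary memo with no forced order relative to the kickoff note — 5.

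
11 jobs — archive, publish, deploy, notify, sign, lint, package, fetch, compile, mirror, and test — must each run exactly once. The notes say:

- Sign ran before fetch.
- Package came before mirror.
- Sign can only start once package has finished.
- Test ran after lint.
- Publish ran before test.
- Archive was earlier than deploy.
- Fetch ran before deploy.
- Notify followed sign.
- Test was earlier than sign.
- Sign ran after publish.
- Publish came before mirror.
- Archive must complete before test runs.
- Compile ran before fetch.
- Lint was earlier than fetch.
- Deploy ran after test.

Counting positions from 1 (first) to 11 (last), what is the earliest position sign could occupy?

6

Archive, lint, package, publish, and test must all come before sign — 5 forced predecessors.
Nothing else is forced ahead of sign, so its earliest slot is position 5 + 1 = 6.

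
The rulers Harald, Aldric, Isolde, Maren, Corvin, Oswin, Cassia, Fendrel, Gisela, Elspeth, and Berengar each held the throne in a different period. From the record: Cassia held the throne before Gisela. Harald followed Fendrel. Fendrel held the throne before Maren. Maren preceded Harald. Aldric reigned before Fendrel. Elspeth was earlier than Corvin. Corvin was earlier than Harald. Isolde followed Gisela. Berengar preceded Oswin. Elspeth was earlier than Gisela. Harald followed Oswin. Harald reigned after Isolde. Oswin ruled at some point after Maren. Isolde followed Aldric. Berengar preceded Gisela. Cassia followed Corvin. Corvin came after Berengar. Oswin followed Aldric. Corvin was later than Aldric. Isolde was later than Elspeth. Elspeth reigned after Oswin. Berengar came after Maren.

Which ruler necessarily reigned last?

Every other ruler has a chain of constraints placing them before Harald, so Harald is last.

Harald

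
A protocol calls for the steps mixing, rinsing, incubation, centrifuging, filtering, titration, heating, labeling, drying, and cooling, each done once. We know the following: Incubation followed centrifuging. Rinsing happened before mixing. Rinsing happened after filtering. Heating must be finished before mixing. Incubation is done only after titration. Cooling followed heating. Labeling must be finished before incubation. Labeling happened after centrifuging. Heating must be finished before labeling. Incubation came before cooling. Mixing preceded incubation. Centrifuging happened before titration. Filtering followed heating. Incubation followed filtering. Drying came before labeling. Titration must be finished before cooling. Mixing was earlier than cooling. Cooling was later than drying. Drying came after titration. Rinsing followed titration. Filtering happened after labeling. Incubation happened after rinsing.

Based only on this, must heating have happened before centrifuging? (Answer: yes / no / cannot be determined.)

No chain of stated constraints runs from heating to centrifuging, and none runs from centrifuging to heating either.
So the relative order of heating and centrifuging is not fixed by the given facts.

cannot be determined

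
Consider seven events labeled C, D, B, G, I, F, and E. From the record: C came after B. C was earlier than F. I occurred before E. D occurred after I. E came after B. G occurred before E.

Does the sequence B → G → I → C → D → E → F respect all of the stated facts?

yes

Check each stated constraint against the proposed order — e.g. G is ahead of E; B is ahead of E. Every pair is in the required order; nothing is violated.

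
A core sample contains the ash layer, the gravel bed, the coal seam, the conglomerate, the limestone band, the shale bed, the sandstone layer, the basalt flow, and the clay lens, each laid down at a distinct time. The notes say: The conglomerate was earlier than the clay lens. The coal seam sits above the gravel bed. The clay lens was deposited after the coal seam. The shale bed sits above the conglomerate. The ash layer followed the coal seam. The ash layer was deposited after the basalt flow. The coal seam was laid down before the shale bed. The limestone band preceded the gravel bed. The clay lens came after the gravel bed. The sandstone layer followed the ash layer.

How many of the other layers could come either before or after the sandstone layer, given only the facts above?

Forced before the sandstone layer: the ash layer, the basalt flow, the coal seam, the gravel bed, and the limestone band.
That leaves the clay lens, the conglomerate, and the shale bed with no forced order relative to the sandstone layer — 3.

3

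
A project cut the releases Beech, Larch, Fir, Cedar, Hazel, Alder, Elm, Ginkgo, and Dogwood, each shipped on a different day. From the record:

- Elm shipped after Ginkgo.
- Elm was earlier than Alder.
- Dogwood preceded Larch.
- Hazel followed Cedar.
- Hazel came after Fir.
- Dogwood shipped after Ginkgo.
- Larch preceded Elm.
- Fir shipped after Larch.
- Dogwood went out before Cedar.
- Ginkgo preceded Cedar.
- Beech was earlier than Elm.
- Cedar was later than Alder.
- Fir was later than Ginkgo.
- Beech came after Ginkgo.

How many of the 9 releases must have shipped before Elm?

Directly stated before Elm: Beech, Ginkgo, and Larch.
Dogwood reaches Elm via Dogwood → Larch → Elm.
That's Beech, Dogwood, Ginkgo, and Larch — 4 in all.

4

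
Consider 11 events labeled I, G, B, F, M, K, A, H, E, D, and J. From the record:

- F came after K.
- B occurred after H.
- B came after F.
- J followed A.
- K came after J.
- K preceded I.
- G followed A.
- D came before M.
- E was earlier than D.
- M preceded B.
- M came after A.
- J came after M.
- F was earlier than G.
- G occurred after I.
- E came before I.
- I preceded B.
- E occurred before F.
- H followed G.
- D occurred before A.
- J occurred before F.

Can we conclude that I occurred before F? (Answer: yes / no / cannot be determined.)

No chain of stated constraints runs from I to F, and none runs from F to I either.
So the relative order of I and F is not fixed by the given facts.

cannot be determined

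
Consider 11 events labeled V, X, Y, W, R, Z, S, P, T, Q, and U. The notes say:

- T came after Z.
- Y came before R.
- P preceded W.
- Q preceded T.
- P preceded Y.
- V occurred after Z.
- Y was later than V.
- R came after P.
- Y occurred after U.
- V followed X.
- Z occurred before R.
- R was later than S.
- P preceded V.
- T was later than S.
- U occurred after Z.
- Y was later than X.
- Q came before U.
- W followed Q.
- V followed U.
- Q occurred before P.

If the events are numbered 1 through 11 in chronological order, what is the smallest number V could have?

6

P, Q, U, X, and Z must all come before V — 5 forced predecessors.
Nothing else is forced ahead of V, so its earliest slot is position 5 + 1 = 6.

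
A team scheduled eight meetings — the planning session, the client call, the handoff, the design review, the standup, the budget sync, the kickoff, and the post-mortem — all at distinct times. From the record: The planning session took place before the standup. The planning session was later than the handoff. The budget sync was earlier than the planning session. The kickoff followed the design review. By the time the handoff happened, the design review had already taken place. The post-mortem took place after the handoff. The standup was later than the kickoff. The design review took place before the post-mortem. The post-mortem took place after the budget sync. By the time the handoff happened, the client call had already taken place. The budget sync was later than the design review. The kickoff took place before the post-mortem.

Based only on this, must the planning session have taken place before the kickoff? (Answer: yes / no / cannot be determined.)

cannot be determined

No chain of stated constraints runs from the planning session to the kickoff, and none runs from the kickoff to the planning session either.
So the relative order of the planning session and the kickoff is not fixed by the given facts.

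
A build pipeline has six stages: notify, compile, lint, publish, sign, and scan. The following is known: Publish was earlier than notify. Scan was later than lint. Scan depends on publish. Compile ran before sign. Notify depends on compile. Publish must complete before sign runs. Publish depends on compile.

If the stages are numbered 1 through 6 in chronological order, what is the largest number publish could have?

3

Publish must come before notify, scan, and sign — 3 stages forced after it.
Everything else can be placed before publish in some valid order, so publish can sit as late as position 6 − 3 = 3.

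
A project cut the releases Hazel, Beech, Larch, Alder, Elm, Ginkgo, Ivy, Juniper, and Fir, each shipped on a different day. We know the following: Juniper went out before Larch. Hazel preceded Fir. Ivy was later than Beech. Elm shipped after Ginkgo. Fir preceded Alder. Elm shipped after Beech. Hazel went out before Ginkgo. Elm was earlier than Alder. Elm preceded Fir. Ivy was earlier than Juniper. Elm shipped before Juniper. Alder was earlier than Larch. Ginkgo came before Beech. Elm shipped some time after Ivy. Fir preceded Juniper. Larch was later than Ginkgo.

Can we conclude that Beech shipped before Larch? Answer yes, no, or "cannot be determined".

yes

Chain the constraints: Beech → Elm → Juniper → Larch. Each link is directly stated, so Beech comes before Larch.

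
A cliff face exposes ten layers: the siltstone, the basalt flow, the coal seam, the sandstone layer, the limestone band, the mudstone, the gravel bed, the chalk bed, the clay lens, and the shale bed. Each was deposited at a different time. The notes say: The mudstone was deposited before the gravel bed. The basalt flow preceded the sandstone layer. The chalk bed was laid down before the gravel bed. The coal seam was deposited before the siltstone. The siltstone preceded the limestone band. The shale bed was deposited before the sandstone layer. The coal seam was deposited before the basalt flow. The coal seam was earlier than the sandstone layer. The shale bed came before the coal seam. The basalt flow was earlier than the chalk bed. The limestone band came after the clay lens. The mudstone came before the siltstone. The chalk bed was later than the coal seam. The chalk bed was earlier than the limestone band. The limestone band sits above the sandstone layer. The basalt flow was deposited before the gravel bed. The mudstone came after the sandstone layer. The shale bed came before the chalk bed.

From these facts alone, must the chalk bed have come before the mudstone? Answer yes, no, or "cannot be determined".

cannot be determined

No chain of stated constraints runs from the chalk bed to the mudstone, and none runs from the mudstone to the chalk bed either.
So the relative order of the chalk bed and the mudstone is not fixed by the given facts.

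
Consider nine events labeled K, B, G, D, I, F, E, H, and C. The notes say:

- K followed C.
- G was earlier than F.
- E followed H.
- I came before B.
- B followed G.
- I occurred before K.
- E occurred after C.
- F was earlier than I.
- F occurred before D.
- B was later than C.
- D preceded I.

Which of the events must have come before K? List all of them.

C, D, F, G, I

Directly stated before K: C and I.
D reaches K via D → I → K.
F reaches K via F → I → K.
G reaches K via G → F → I → K.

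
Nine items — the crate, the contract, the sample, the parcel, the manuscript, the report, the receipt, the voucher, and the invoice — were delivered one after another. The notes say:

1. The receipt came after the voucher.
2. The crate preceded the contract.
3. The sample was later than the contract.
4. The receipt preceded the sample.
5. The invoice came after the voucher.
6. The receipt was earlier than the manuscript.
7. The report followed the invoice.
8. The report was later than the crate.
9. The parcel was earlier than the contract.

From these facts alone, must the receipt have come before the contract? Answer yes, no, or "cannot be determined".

cannot be determined

No chain of stated constraints runs from the receipt to the contract, and none runs from the contract to the receipt either.
So the relative order of the receipt and the contract is not fixed by the given facts.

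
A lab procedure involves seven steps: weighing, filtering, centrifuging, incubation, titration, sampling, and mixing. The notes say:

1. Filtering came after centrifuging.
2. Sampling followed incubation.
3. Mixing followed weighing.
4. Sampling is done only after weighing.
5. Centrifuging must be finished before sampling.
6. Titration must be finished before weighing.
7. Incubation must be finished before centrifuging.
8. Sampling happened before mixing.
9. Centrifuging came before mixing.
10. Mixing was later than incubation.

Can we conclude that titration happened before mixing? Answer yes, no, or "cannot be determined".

yes

Chain the constraints: titration → weighing → mixing. Each link is directly stated, so titration comes before mixing.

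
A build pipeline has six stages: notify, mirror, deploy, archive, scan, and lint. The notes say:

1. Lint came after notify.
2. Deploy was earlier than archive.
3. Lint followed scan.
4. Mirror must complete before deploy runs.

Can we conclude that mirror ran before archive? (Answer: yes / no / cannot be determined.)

Chain the constraints: mirror → deploy → archive. Each link is directly stated, so mirror comes before archive.

yes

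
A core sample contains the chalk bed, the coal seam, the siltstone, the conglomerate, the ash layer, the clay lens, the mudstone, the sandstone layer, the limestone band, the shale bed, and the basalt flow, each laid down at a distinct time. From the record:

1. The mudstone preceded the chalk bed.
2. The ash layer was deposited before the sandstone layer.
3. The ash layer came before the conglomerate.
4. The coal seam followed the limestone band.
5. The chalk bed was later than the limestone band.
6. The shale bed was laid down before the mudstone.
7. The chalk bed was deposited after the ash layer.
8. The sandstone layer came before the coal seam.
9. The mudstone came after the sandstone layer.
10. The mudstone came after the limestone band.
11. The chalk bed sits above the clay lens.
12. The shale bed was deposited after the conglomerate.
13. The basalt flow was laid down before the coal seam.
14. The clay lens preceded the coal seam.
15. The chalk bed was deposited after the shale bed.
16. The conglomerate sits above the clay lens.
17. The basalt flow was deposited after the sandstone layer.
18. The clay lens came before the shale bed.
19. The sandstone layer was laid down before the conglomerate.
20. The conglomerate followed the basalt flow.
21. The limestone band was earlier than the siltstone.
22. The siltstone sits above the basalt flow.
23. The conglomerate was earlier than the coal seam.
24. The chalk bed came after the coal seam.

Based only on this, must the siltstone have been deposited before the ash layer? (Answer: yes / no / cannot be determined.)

Tracing the constraints gives the ash layer → the sandstone layer → the basalt flow → the siltstone, so the ash layer must come before the siltstone.
That means the siltstone cannot be before the ash layer.

no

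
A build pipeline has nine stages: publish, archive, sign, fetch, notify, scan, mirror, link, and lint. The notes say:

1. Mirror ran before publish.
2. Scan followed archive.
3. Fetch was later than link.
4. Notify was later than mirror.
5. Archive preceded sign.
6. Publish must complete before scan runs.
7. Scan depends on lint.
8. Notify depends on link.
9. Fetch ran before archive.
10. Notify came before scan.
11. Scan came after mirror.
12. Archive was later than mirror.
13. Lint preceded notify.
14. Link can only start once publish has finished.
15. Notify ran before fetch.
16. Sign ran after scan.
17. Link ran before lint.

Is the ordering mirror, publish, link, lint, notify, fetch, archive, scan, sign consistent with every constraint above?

Check each stated constraint against the proposed order — e.g. publish is ahead of scan; mirror is ahead of scan. Every pair is in the required order; nothing is violated.

yes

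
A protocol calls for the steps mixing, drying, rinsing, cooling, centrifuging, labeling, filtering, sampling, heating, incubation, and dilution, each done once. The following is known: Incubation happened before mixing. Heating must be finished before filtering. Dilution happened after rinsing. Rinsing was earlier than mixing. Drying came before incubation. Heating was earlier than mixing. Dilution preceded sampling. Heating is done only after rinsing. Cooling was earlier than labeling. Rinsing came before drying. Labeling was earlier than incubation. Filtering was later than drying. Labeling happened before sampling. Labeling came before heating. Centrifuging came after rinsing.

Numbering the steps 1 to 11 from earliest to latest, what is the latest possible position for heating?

Heating must come before filtering and mixing — 2 steps forced after it.
Everything else can be placed before heating in some valid order, so heating can sit as late as position 11 − 2 = 9.

9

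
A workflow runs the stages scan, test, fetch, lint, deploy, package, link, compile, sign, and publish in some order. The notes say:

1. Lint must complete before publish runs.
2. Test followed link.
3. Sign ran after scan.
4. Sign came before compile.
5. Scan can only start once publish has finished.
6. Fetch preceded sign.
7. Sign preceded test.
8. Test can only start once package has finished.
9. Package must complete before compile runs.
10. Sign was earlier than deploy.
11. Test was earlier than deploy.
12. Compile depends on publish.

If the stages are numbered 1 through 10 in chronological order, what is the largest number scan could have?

Scan must come before compile, deploy, sign, and test — 4 stages forced after it.
Everything else can be placed before scan in some valid order, so scan can sit as late as position 10 − 4 = 6.

6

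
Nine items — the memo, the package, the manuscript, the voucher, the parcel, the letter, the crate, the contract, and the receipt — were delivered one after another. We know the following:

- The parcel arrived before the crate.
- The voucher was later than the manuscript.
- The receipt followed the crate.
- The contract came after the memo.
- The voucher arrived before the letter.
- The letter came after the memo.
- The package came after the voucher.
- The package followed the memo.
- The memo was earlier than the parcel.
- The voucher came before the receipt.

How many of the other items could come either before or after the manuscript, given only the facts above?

4

Forced after the manuscript: the letter, the package, the receipt, and the voucher.
That leaves the contract, the crate, the memo, and the parcel with no forced order relative to the manuscript — 4.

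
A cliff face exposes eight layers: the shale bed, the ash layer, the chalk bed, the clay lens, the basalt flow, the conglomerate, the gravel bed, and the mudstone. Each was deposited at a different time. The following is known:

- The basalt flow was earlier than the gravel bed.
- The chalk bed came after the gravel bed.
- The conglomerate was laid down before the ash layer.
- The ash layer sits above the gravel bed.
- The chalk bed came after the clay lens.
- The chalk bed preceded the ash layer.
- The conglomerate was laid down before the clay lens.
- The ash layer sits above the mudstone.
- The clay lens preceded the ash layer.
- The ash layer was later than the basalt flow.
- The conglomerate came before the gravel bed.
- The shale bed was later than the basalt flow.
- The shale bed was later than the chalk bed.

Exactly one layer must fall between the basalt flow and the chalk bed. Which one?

Tracing the constraints gives the basalt flow → the gravel bed → the chalk bed, so the gravel bed sits after the basalt flow and before the chalk bed.
No other layer is forced both after the basalt flow and before the chalk bed.

the gravel bed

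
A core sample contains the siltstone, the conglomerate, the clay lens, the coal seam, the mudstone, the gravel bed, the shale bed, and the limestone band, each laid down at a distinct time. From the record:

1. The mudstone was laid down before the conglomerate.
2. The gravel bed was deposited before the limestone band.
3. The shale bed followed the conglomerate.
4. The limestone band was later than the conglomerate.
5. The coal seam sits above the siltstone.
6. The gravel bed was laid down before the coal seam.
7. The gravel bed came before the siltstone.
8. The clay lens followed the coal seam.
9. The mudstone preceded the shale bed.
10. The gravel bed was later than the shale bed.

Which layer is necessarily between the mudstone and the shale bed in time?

the conglomerate

Tracing the constraints gives the mudstone → the conglomerate → the shale bed, so the conglomerate sits after the mudstone and before the shale bed.
No other layer is forced both after the mudstone and before the shale bed.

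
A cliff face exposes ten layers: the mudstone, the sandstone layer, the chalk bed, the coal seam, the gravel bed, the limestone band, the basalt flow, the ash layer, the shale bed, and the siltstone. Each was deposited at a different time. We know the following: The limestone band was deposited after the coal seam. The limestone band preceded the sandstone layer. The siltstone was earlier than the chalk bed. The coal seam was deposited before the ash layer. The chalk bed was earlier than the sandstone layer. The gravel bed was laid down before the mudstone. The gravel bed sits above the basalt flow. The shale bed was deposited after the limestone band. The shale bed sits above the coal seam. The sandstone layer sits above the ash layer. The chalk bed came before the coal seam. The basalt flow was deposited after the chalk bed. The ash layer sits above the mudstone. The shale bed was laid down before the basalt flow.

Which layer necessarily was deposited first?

The siltstone has a chain of constraints placing it before every other layer, so the siltstone must be first.

the siltstone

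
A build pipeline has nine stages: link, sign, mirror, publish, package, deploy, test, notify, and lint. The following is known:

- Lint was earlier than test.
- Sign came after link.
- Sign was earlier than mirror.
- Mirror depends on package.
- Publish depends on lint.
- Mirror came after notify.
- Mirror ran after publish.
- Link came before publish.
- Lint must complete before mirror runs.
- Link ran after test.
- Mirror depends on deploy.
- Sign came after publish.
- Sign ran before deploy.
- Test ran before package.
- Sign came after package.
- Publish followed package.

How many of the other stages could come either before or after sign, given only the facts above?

1

Forced before sign: link, lint, package, publish, and test; forced after sign: deploy and mirror.
That leaves notify with no forced order relative to sign — 1.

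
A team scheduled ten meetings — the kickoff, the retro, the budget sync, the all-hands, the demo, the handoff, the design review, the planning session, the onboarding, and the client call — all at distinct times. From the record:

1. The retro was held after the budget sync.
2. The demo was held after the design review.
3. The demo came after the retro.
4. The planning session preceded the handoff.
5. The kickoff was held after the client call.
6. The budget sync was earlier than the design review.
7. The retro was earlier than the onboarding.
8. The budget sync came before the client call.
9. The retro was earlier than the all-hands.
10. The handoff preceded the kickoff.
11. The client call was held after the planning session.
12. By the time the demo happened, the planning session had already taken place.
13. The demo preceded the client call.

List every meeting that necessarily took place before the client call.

the budget sync, the demo, the design review, the planning session, the retro

Directly stated before the client call: the budget sync, the demo, and the planning session.
The design review reaches the client call via the design review → the demo → the client call.
The retro reaches the client call via the retro → the demo → the client call.
No chain forces the onboarding (or any of the others) ahead of the client call.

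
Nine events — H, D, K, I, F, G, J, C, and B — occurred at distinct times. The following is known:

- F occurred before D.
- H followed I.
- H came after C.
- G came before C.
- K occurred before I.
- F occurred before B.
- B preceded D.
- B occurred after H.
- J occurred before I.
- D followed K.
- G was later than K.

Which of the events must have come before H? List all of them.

C, G, I, J, K

Directly stated before H: C and I.
G reaches H via G → C → H.
J reaches H via J → I → H.
K reaches H via K → I → H.
No chain forces B (or any of the others) ahead of H.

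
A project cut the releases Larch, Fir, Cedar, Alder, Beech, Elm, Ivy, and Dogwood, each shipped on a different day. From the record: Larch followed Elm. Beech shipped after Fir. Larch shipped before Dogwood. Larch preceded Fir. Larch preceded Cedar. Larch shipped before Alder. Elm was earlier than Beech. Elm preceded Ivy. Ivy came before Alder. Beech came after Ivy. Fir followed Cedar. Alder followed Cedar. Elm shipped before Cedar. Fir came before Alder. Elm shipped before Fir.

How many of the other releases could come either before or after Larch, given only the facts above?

1

Forced before Larch: Elm; forced after Larch: Alder, Beech, Cedar, Dogwood, and Fir.
That leaves Ivy with no forced order relative to Larch — 1.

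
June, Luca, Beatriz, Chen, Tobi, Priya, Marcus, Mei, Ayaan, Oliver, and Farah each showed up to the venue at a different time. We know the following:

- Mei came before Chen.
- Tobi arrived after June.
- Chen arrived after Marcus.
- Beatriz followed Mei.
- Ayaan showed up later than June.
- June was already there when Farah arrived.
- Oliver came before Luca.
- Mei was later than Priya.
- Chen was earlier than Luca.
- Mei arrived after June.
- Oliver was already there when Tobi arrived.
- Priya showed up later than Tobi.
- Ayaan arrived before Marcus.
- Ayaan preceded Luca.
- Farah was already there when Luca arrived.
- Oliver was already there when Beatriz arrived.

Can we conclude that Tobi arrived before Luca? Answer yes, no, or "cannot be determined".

Chain the constraints: Tobi → Priya → Mei → Chen → Luca. Each link is directly stated, so Tobi comes before Luca.

yes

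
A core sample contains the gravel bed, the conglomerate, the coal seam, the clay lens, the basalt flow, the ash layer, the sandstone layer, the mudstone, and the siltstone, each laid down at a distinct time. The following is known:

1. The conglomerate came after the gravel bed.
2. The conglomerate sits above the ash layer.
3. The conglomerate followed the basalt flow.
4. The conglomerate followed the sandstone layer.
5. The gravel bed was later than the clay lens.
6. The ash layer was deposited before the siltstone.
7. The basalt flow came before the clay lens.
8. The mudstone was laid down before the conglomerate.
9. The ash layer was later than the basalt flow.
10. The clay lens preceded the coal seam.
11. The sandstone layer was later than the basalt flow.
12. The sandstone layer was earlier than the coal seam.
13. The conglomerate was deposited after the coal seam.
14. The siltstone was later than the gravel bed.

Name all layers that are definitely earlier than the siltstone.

the ash layer, the basalt flow, the clay lens, the gravel bed

Directly stated before the siltstone: the ash layer and the gravel bed.
The basalt flow reaches the siltstone via the basalt flow → the ash layer → the siltstone.
The clay lens reaches the siltstone via the clay lens → the gravel bed → the siltstone.
No chain forces the conglomerate (or any of the others) ahead of the siltstone.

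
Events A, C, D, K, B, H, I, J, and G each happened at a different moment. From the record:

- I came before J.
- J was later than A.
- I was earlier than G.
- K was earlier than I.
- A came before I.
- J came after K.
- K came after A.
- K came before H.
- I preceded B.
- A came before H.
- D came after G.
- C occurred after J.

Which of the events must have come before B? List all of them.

A, I, K

Directly stated before B: I.
A reaches B via A → I → B.
K reaches B via K → I → B.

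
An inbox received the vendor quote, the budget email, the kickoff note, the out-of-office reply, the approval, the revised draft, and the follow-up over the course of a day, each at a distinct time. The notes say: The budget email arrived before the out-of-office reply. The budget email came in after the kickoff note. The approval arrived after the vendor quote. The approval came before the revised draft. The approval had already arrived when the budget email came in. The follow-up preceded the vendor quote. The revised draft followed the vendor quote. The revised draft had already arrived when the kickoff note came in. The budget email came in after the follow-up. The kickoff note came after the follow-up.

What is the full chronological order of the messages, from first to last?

The constraints fix every adjacent pair, so only one ordering works:
the follow-up → the vendor quote → the approval → the revised draft → the kickoff note → the budget email → the out-of-office reply.

the follow-up, the vendor quote, the approval, the revised draft, the kickoff note, the budget email, the out-of-office reply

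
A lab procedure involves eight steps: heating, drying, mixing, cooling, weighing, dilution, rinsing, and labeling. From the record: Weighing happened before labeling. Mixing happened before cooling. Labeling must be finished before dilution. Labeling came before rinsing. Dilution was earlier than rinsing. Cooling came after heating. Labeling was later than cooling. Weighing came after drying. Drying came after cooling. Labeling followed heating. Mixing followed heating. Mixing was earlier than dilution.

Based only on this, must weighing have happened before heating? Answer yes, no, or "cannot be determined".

Tracing the constraints gives heating → cooling → drying → weighing, so heating must come before weighing.
That means weighing cannot be before heating.

no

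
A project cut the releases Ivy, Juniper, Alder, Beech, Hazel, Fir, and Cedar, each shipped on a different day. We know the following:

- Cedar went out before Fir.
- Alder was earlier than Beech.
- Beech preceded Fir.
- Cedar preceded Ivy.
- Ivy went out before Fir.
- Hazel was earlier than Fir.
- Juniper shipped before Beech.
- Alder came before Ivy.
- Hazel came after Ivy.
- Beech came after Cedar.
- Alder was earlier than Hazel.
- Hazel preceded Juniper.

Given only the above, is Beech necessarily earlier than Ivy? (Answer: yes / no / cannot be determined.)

no

Tracing the constraints gives Ivy → Hazel → Juniper → Beech, so Ivy must come before Beech.
That means Beech cannot be before Ivy.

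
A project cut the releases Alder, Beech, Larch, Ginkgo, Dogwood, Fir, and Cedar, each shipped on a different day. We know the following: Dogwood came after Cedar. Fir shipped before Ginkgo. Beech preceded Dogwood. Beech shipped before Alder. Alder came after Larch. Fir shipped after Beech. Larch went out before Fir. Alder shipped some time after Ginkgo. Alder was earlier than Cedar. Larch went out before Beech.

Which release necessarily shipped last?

Every other release has a chain of constraints placing it before Dogwood, so Dogwood is last.

Dogwood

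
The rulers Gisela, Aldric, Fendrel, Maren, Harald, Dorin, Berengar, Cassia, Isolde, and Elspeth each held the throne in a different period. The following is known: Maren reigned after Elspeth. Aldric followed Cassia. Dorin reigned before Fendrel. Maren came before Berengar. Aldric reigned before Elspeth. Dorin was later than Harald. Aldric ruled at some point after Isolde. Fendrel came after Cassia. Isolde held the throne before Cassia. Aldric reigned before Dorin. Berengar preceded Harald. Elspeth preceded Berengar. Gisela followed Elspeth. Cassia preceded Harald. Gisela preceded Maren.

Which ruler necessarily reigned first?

Isolde

Isolde has a chain of constraints placing them before every other ruler, so Isolde must be first.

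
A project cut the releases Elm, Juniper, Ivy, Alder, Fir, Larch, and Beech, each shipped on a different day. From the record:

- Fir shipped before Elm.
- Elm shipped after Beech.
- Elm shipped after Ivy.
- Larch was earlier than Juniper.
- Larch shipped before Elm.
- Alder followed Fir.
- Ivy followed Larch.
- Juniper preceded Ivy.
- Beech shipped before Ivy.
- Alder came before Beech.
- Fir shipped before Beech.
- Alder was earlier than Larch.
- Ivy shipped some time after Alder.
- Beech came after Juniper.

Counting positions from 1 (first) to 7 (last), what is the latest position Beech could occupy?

Beech must come before Elm and Ivy — 2 releases forced after it.
Everything else can be placed before Beech in some valid order, so Beech can sit as late as position 7 − 2 = 5.

5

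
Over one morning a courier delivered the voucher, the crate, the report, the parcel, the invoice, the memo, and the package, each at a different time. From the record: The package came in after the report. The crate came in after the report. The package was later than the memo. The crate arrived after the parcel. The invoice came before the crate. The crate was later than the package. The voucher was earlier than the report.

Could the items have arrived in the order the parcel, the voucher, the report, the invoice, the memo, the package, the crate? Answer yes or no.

Check each stated constraint against the proposed order — e.g. the report is ahead of the crate; the parcel is ahead of the crate. Every pair is in the required order; nothing is violated.

yes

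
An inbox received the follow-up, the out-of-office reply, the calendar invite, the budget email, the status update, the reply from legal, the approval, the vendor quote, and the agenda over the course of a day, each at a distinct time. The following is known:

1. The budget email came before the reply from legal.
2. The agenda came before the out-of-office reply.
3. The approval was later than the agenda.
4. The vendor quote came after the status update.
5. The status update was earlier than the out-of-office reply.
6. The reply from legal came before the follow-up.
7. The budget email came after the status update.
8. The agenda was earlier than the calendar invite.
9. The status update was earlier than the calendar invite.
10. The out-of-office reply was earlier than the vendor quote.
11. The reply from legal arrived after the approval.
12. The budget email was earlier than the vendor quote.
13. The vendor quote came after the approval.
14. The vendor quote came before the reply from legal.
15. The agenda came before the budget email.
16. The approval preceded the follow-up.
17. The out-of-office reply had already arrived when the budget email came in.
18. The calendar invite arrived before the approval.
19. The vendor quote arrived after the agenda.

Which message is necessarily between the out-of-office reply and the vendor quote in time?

Tracing the constraints gives the out-of-office reply → the budget email → the vendor quote, so the budget email sits after the out-of-office reply and before the vendor quote.
No other message is forced both after the out-of-office reply and before the vendor quote.

the budget email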